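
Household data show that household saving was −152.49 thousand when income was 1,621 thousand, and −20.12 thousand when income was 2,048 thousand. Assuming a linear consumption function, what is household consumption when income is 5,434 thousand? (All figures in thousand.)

MPS = ΔS/ΔY = (-20.12 − (-152.49))/(2048 − 1621) = 132.37/427 = 0.31
MPC = 1 − MPS = 0.69
Autonomous saving = -152.49 − 0.31(1621) = -655, so a = 655
C = 655 + 0.69(5434) = 655 + 3749.46 = 4404.46

C = 4404.46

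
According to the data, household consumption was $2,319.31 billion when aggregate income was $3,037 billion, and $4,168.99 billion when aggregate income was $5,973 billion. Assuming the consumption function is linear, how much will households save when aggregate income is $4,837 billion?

MPC = (4168.99 − 2319.31)/(5973 − 3037) = 1849.68/2936 = 0.63
a = 2319.31 − 0.63(3037) = 2319.31 − 1913.31 = 406
C = 406 + 0.63(4837) = 3453.31
S = 4837 − 3453.31 = 1383.69

S = 1383.69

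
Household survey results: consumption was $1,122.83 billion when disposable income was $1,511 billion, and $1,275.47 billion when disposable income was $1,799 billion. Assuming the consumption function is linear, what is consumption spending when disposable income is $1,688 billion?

C = 1216.64

MPC = (1275.47 − 1122.83)/(1799 − 1511) = 152.64/288 = 0.53
a = 1122.83 − 0.53(1511) = 1122.83 − 800.83 = 322
C = 322 + 0.53(1688) = 322 + 894.64 = 1216.64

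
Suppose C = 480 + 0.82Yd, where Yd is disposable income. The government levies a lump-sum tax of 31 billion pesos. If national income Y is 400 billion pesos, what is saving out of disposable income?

S = -413.58

Yd = Y − T = 400 − 31 = 369
C = 480 + 0.82(369) = 480 + 302.58 = 782.58
S = Yd − C = 369 − 782.58 = -413.58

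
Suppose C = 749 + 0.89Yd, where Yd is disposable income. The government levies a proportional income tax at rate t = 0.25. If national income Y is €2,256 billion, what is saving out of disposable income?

Yd = (1 − 0.25)(2256) = 0.75(2256) = 1692
C = 749 + 0.89(1692) = 749 + 1505.88 = 2254.88
S = Yd − C = 1692 − 2254.88 = -562.88

S = -562.88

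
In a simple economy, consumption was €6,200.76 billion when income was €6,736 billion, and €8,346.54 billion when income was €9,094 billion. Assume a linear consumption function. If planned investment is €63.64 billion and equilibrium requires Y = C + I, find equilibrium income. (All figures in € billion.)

Y = 1496

MPC = (8346.54 − 6200.76)/(9094 − 6736) = 2145.78/2358 = 0.91
a = 6200.76 − 0.91(6736) = 71
Equilibrium: Y = 71 + 0.91Y + 63.64
0.09Y = 134.64, so Y = 134.64/0.09 = 1496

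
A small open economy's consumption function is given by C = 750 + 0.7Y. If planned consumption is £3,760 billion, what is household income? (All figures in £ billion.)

750 + 0.7Y = 3760
0.7Y = 3010, so Y = 3010/0.7 = 4300

Y = 4300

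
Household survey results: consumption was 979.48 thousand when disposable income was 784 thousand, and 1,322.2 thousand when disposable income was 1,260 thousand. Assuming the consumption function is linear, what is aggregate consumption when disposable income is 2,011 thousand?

C = 1862.92

MPC = (1322.2 − 979.48)/(1260 − 784) = 342.72/476 = 0.72
a = 979.48 − 0.72(784) = 979.48 − 564.48 = 415
C = 415 + 0.72(2011) = 415 + 1447.92 = 1862.92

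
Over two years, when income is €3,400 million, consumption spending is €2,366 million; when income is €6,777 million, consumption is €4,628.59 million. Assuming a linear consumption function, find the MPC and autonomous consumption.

MPC = ΔC/ΔY = (4628.59 − 2366)/(6777 − 3400) = 2262.59/3377 = 0.67
a = C − MPC·Y = 2366 − 0.67(3400) = 2366 − 2278 = 88

MPC = 0.67; a = 88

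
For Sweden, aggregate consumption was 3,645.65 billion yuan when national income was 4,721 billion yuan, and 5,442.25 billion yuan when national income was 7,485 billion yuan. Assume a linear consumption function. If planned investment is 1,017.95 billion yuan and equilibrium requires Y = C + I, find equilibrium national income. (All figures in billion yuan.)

MPC = (5442.25 − 3645.65)/(7485 − 4721) = 1796.6/2764 = 0.65
a = 3645.65 − 0.65(4721) = 577
Equilibrium: Y = 577 + 0.65Y + 1017.95
0.35Y = 1594.95, so Y = 1594.95/0.35 = 4557

Y = 4557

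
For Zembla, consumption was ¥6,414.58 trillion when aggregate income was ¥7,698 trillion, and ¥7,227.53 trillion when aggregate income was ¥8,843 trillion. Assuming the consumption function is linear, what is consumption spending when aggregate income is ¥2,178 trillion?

C = 2495.38

MPC = (7227.53 − 6414.58)/(8843 − 7698) = 812.95/1145 = 0.71
a = 6414.58 − 0.71(7698) = 6414.58 − 5465.58 = 949
C = 949 + 0.71(2178) = 949 + 1546.38 = 2495.38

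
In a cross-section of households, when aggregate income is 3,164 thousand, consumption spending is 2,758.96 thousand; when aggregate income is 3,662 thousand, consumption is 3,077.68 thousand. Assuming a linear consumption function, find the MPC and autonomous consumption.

MPC = 0.64; a = 734

MPC = ΔC/ΔY = (3077.68 − 2758.96)/(3662 − 3164) = 318.72/498 = 0.64
a = C − MPC·Y = 2758.96 − 0.64(3164) = 2758.96 − 2024.96 = 734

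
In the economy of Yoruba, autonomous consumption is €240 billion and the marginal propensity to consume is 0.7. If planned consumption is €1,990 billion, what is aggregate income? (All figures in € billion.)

Y = 2500

240 + 0.7Y = 1990
0.7Y = 1750, so Y = 1750/0.7 = 2500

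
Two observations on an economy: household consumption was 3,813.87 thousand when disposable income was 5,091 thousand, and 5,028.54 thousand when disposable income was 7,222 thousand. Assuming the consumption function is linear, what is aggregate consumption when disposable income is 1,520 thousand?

MPC = (5028.54 − 3813.87)/(7222 − 5091) = 1214.67/2131 = 0.57
a = 3813.87 − 0.57(5091) = 3813.87 − 2901.87 = 912
C = 912 + 0.57(1520) = 912 + 866.4 = 1778.4

C = 1778.4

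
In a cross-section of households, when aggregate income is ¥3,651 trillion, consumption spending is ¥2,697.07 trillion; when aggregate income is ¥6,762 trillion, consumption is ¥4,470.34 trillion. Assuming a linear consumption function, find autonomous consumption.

a = 616

MPC = ΔC/ΔY = (4470.34 − 2697.07)/(6762 − 3651) = 1773.27/3111 = 0.57
a = C − MPC·Y = 2697.07 − 0.57(3651) = 2697.07 − 2081.07 = 616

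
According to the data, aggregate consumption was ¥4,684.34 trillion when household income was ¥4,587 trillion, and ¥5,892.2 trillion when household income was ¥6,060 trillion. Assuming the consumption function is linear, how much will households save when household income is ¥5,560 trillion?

S = 77.8

MPC = (5892.2 − 4684.34)/(6060 − 4587) = 1207.86/1473 = 0.82
a = 4684.34 − 0.82(4587) = 4684.34 − 3761.34 = 923
C = 923 + 0.82(5560) = 5482.2
S = 5560 − 5482.2 = 77.8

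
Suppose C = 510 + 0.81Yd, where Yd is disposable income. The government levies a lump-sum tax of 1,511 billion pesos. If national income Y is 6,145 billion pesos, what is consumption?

C = 4263.54

Yd = Y − T = 6145 − 1511 = 4634
C = 510 + 0.81(4634) = 510 + 3753.54 = 4263.54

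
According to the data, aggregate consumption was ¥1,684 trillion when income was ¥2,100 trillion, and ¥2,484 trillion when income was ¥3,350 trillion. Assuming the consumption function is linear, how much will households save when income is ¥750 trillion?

S = -70

MPC = (2484 − 1684)/(3350 − 2100) = 800/1250 = 0.64
a = 1684 − 0.64(2100) = 1684 − 1344 = 340
C = 340 + 0.64(750) = 820
S = 750 − 820 = -70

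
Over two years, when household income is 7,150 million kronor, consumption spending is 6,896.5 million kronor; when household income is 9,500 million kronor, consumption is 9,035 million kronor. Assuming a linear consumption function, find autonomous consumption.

a = 390

MPC = ΔC/ΔY = (9035 − 6896.5)/(9500 − 7150) = 2138.5/2350 = 0.91
a = C − MPC·Y = 6896.5 − 0.91(7150) = 6896.5 − 6506.5 = 390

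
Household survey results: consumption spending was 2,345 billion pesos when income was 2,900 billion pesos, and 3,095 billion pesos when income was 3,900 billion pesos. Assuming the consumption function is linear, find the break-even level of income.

MPC = (3095 − 2345)/(3900 − 2900) = 750/1000 = 0.75
a = 2345 − 0.75(2900) = 2345 − 2175 = 170
Break-even: Y = a/(1−MPC) = 170/0.25 = 680

Y = 680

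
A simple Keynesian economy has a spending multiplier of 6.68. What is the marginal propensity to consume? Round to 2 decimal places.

k = 1/(1 − MPC), so 1 − MPC = 1/k = 1/6.68 = 0.1497
MPC = 1 − 0.1497 = 0.85

MPC = 0.85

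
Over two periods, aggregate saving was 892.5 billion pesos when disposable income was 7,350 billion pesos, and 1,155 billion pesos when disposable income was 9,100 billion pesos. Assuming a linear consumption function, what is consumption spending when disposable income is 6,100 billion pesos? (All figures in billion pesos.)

C = 5395

MPS = ΔS/ΔY = (1155 − 892.5)/(9100 − 7350) = 262.5/1750 = 0.15
MPC = 1 − MPS = 0.85
Autonomous saving = 892.5 − 0.15(7350) = -210, so a = 210
C = 210 + 0.85(6100) = 210 + 5185 = 5395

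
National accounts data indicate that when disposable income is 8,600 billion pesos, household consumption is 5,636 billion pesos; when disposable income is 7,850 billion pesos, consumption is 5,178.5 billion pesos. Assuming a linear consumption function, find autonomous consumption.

MPC = ΔC/ΔY = (5636 − 5178.5)/(8600 − 7850) = 457.5/750 = 0.61
a = C − MPC·Y = 5178.5 − 0.61(7850) = 5178.5 − 4788.5 = 390

a = 390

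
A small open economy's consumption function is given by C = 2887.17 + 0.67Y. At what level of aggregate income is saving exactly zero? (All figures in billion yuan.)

Y = 8749

At break-even, C = Y: 2887.17 + 0.67Y = Y
0.33Y = 2887.17, so Y = 2887.17/0.33 = 8749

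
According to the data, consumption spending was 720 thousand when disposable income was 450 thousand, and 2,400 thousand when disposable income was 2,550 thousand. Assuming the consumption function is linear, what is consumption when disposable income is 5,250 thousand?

C = 4560

MPC = (2400 − 720)/(2550 − 450) = 1680/2100 = 0.8
a = 720 − 0.8(450) = 720 − 360 = 360
C = 360 + 0.8(5250) = 360 + 4200 = 4560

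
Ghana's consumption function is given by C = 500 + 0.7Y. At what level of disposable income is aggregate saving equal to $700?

S = Y − C = -500 + 0.3Y
-500 + 0.3Y = 700, so 0.3Y = 1200 and Y = 4000

Y = 4000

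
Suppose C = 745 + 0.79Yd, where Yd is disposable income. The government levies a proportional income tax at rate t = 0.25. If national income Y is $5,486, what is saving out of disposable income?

Yd = (1 − 0.25)(5486) = 0.75(5486) = 4114.5
C = 745 + 0.79(4114.5) = 745 + 3250.455 = 3995.455
S = Yd − C = 4114.5 − 3995.455 = 119.045

S = 119.045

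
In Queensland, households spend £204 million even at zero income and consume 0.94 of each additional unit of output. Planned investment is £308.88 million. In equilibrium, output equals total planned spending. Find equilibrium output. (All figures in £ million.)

Y = 8548

Y = C + I = 204 + 0.94Y + 308.88
Y − 0.94Y = 512.88
0.06Y = 512.88, so Y = 512.88/0.06 = 8548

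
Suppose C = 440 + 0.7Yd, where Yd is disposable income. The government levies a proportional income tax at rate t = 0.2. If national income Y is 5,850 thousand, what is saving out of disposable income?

S = 964

Yd = (1 − 0.2)(5850) = 0.8(5850) = 4680
C = 440 + 0.7(4680) = 440 + 3276 = 3716
S = Yd − C = 4680 − 3716 = 964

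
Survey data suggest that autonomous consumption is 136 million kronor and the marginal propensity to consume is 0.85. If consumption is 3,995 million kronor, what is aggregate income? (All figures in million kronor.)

Y = 4540

136 + 0.85Y = 3995
0.85Y = 3859, so Y = 3859/0.85 = 4540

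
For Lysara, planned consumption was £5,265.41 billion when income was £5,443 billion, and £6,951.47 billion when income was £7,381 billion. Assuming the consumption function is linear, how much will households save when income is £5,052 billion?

S = 126.76

MPC = (6951.47 − 5265.41)/(7381 − 5443) = 1686.06/1938 = 0.87
a = 5265.41 − 0.87(5443) = 5265.41 − 4735.41 = 530
C = 530 + 0.87(5052) = 4925.24
S = 5052 − 4925.24 = 126.76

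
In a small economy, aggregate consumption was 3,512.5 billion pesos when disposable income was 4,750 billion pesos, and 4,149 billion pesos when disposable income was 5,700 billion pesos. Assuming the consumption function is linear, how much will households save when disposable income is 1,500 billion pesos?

MPC = (4149 − 3512.5)/(5700 − 4750) = 636.5/950 = 0.67
a = 3512.5 − 0.67(4750) = 3512.5 − 3182.5 = 330
C = 330 + 0.67(1500) = 1335
S = 1500 − 1335 = 165

S = 165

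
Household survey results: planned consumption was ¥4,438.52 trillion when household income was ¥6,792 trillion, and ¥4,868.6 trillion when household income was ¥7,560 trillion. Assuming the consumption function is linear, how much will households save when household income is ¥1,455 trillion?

S = 5.2

MPC = (4868.6 − 4438.52)/(7560 − 6792) = 430.08/768 = 0.56
a = 4438.52 − 0.56(6792) = 4438.52 − 3803.52 = 635
C = 635 + 0.56(1455) = 1449.8
S = 1455 − 1449.8 = 5.2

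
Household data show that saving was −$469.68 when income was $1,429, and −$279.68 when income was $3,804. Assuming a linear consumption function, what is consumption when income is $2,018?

MPS = ΔS/ΔY = (-279.68 − (-469.68))/(3804 − 1429) = 190/2375 = 0.08
MPC = 1 − MPS = 0.92
Autonomous saving = -469.68 − 0.08(1429) = -584, so a = 584
C = 584 + 0.92(2018) = 584 + 1856.56 = 2440.56

C = 2440.56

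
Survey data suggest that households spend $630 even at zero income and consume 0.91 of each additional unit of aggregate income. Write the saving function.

S = Y − C = Y − (630 + 0.91Y) = -630 + (1 − 0.91)Y

S = -630 + 0.09Y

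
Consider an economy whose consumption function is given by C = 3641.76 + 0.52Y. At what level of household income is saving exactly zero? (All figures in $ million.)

Y = 7587

At break-even, C = Y: 3641.76 + 0.52Y = Y
0.48Y = 3641.76, so Y = 3641.76/0.48 = 7587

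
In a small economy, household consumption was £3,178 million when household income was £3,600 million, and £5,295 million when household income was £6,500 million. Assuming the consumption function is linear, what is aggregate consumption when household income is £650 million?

MPC = (5295 − 3178)/(6500 − 3600) = 2117/2900 = 0.73
a = 3178 − 0.73(3600) = 3178 − 2628 = 550
C = 550 + 0.73(650) = 550 + 474.5 = 1024.5

C = 1024.5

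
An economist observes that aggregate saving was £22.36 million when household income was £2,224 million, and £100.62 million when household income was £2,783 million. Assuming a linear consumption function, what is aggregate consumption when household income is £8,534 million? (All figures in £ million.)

C = 7628.24

MPS = ΔS/ΔY = (100.62 − 22.36)/(2783 − 2224) = 78.26/559 = 0.14
MPC = 1 − MPS = 0.86
Autonomous saving = 22.36 − 0.14(2224) = -289, so a = 289
C = 289 + 0.86(8534) = 289 + 7339.24 = 7628.24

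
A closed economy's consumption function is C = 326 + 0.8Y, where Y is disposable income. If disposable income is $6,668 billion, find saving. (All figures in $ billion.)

C = 326 + 0.8(6668) = 326 + 5334.4 = 5660.4
S = Y − C = 6668 − 5660.4 = 1007.6

S = 1007.6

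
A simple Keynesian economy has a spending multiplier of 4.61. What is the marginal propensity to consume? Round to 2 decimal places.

MPC = 0.78

k = 1/(1 − MPC), so 1 − MPC = 1/k = 1/4.61 = 0.2169
MPC = 1 − 0.2169 = 0.78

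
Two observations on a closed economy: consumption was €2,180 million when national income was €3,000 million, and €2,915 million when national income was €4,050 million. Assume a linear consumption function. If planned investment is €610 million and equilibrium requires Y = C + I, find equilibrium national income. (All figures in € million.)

Y = 2300

MPC = (2915 − 2180)/(4050 − 3000) = 735/1050 = 0.7
a = 2180 − 0.7(3000) = 80
Equilibrium: Y = 80 + 0.7Y + 610
0.3Y = 690, so Y = 690/0.3 = 2300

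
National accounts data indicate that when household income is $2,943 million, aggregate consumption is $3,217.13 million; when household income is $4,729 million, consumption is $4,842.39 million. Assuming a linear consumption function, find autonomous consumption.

a = 539

MPC = ΔC/ΔY = (4842.39 − 3217.13)/(4729 − 2943) = 1625.26/1786 = 0.91
a = C − MPC·Y = 3217.13 − 0.91(2943) = 3217.13 − 2678.13 = 539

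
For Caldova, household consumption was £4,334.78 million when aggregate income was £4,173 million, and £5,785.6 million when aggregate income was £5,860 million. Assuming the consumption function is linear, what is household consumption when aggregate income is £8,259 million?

MPC = (5785.6 − 4334.78)/(5860 − 4173) = 1450.82/1687 = 0.86
a = 4334.78 − 0.86(4173) = 4334.78 − 3588.78 = 746
C = 746 + 0.86(8259) = 746 + 7102.74 = 7848.74

C = 7848.74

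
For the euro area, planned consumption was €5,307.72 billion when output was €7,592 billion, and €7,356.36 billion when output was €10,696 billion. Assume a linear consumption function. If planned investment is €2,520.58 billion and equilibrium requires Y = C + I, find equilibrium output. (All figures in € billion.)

MPC = (7356.36 − 5307.72)/(10696 − 7592) = 2048.64/3104 = 0.66
a = 5307.72 − 0.66(7592) = 297
Equilibrium: Y = 297 + 0.66Y + 2520.58
0.34Y = 2817.58, so Y = 2817.58/0.34 = 8287

Y = 8287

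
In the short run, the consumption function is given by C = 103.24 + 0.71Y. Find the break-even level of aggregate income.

Y = 356

At break-even, C = Y: 103.24 + 0.71Y = Y
0.29Y = 103.24, so Y = 103.24/0.29 = 356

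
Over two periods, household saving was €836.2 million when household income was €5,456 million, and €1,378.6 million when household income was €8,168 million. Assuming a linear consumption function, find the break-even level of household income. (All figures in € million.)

Y = 1275

MPS = ΔS/ΔY = (1378.6 − 836.2)/(8168 − 5456) = 542.4/2712 = 0.2
MPC = 1 − MPS = 0.8
From S(5456) = 836.2: −a + 0.2(5456) = 836.2, so a = 1091.2 − 836.2 = 255
Break-even (S = 0): Y = a/MPS = 255/0.2 = 1275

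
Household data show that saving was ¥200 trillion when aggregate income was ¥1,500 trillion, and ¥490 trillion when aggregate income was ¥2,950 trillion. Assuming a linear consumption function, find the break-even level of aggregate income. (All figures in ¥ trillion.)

MPS = ΔS/ΔY = (490 − 200)/(2950 − 1500) = 290/1450 = 0.2
MPC = 1 − MPS = 0.8
From S(1500) = 200: −a + 0.2(1500) = 200, so a = 300 − 200 = 100
Break-even (S = 0): Y = a/MPS = 100/0.2 = 500

Y = 500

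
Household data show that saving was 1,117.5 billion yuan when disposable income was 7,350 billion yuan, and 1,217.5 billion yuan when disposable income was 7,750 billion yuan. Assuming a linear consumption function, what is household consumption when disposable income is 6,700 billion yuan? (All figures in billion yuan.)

MPS = ΔS/ΔY = (1217.5 − 1117.5)/(7750 − 7350) = 100/400 = 0.25
MPC = 1 − MPS = 0.75
Autonomous saving = 1117.5 − 0.25(7350) = -720, so a = 720
C = 720 + 0.75(6700) = 720 + 5025 = 5745

C = 5745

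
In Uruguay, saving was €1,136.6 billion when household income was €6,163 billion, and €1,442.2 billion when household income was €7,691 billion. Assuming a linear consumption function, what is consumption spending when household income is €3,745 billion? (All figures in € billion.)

MPS = ΔS/ΔY = (1442.2 − 1136.6)/(7691 − 6163) = 305.6/1528 = 0.2
MPC = 1 − MPS = 0.8
Autonomous saving = 1136.6 − 0.2(6163) = -96, so a = 96
C = 96 + 0.8(3745) = 96 + 2996 = 3092

C = 3092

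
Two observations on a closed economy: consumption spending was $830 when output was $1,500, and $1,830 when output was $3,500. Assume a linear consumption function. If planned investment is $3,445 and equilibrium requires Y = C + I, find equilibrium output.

Y = 7050

MPC = (1830 − 830)/(3500 − 1500) = 1000/2000 = 0.5
a = 830 − 0.5(1500) = 80
Equilibrium: Y = 80 + 0.5Y + 3445
0.5Y = 3525, so Y = 3525/0.5 = 7050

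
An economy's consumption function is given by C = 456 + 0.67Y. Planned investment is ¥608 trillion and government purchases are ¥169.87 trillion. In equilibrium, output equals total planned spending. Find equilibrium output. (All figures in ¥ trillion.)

Y = 3739

Y = C + I + G = 456 + 0.67Y + 608 + 169.87
Y − 0.67Y = 1233.87
0.33Y = 1233.87, so Y = 1233.87/0.33 = 3739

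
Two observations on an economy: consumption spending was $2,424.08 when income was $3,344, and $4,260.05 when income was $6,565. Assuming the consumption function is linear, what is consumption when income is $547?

C = 829.79

MPC = (4260.05 − 2424.08)/(6565 − 3344) = 1835.97/3221 = 0.57
a = 2424.08 − 0.57(3344) = 2424.08 − 1906.08 = 518
C = 518 + 0.57(547) = 518 + 311.79 = 829.79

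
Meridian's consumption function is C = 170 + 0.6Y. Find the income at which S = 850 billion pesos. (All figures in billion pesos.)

S = Y − C = -170 + 0.4Y
-170 + 0.4Y = 850, so 0.4Y = 1020 and Y = 2550

Y = 2550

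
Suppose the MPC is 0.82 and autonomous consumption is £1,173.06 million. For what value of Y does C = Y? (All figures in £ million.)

At break-even, C = Y: 1173.06 + 0.82Y = Y
0.18Y = 1173.06, so Y = 1173.06/0.18 = 6517

Y = 6517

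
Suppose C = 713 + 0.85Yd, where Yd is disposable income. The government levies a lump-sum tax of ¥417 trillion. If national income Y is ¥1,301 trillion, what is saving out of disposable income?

Yd = Y − T = 1301 − 417 = 884
C = 713 + 0.85(884) = 713 + 751.4 = 1464.4
S = Yd − C = 884 − 1464.4 = -580.4

S = -580.4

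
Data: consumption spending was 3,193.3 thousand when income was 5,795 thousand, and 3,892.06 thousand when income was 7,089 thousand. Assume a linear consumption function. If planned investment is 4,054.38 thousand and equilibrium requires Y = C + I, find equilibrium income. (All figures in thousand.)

MPC = (3892.06 − 3193.3)/(7089 − 5795) = 698.76/1294 = 0.54
a = 3193.3 − 0.54(5795) = 64
Equilibrium: Y = 64 + 0.54Y + 4054.38
0.46Y = 4118.38, so Y = 4118.38/0.46 = 8953

Y = 8953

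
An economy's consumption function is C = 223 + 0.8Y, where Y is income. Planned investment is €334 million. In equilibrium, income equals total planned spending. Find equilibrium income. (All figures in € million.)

Y = 2785

Y = C + I = 223 + 0.8Y + 334
Y − 0.8Y = 557
0.2Y = 557, so Y = 557/0.2 = 2785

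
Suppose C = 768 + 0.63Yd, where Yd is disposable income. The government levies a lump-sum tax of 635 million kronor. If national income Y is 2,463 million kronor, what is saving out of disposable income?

S = -91.64

Yd = Y − T = 2463 − 635 = 1828
C = 768 + 0.63(1828) = 768 + 1151.64 = 1919.64
S = Yd − C = 1828 − 1919.64 = -91.64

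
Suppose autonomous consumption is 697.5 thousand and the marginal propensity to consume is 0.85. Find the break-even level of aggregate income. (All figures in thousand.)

At break-even, C = Y: 697.5 + 0.85Y = Y
0.15Y = 697.5, so Y = 697.5/0.15 = 4650

Y = 4650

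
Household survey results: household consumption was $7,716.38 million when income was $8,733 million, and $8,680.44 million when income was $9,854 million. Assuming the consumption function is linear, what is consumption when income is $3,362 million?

C = 3097.32

MPC = (8680.44 − 7716.38)/(9854 − 8733) = 964.06/1121 = 0.86
a = 7716.38 − 0.86(8733) = 7716.38 − 7510.38 = 206
C = 206 + 0.86(3362) = 206 + 2891.32 = 3097.32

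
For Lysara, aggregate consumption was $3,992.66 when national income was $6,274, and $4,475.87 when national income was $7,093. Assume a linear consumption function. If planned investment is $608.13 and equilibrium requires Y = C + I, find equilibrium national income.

Y = 2193

MPC = (4475.87 − 3992.66)/(7093 − 6274) = 483.21/819 = 0.59
a = 3992.66 − 0.59(6274) = 291
Equilibrium: Y = 291 + 0.59Y + 608.13
0.41Y = 899.13, so Y = 899.13/0.41 = 2193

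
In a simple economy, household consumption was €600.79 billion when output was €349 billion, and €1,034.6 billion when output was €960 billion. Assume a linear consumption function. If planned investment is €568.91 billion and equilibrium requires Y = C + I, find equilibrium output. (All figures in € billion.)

Y = 3179

MPC = (1034.6 − 600.79)/(960 − 349) = 433.81/611 = 0.71
a = 600.79 − 0.71(349) = 353
Equilibrium: Y = 353 + 0.71Y + 568.91
0.29Y = 921.91, so Y = 921.91/0.29 = 3179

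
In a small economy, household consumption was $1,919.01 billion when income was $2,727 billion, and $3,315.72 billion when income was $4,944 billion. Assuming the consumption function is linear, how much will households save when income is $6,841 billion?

S = 2330.17

MPC = (3315.72 − 1919.01)/(4944 − 2727) = 1396.71/2217 = 0.63
a = 1919.01 − 0.63(2727) = 1919.01 − 1718.01 = 201
C = 201 + 0.63(6841) = 4510.83
S = 6841 − 4510.83 = 2330.17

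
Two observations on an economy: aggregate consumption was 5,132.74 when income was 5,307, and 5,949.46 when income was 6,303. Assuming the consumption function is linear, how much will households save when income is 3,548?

S = -142.36

MPC = (5949.46 − 5132.74)/(6303 − 5307) = 816.72/996 = 0.82
a = 5132.74 − 0.82(5307) = 5132.74 − 4351.74 = 781
C = 781 + 0.82(3548) = 3690.36
S = 3548 − 3690.36 = -142.36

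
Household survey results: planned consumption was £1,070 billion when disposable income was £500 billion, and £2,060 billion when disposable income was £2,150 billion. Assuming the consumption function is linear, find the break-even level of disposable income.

MPC = (2060 − 1070)/(2150 − 500) = 990/1650 = 0.6
a = 1070 − 0.6(500) = 1070 − 300 = 770
Break-even: Y = a/(1−MPC) = 770/0.4 = 1925

Y = 1925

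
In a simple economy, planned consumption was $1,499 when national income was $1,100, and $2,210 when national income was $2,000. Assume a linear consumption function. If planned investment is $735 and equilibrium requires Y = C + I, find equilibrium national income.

Y = 6500

MPC = (2210 − 1499)/(2000 − 1100) = 711/900 = 0.79
a = 1499 − 0.79(1100) = 630
Equilibrium: Y = 630 + 0.79Y + 735
0.21Y = 1365, so Y = 1365/0.21 = 6500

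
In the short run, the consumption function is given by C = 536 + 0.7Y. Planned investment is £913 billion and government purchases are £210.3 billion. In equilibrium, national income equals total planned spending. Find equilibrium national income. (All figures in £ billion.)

Y = 5531

Y = C + I + G = 536 + 0.7Y + 913 + 210.3
Y − 0.7Y = 1659.3
0.3Y = 1659.3, so Y = 1659.3/0.3 = 5531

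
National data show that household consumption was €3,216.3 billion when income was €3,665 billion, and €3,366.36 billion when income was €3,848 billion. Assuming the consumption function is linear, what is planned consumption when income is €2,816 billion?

MPC = (3366.36 − 3216.3)/(3848 − 3665) = 150.06/183 = 0.82
a = 3216.3 − 0.82(3665) = 3216.3 − 3005.3 = 211
C = 211 + 0.82(2816) = 211 + 2309.12 = 2520.12

C = 2520.12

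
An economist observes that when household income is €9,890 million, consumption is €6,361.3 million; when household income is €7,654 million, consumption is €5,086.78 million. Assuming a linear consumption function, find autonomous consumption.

MPC = ΔC/ΔY = (6361.3 − 5086.78)/(9890 − 7654) = 1274.52/2236 = 0.57
a = C − MPC·Y = 5086.78 − 0.57(7654) = 5086.78 − 4362.78 = 724

a = 724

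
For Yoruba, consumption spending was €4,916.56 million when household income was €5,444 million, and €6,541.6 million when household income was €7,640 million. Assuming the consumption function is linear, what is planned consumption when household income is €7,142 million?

MPC = (6541.6 − 4916.56)/(7640 − 5444) = 1625.04/2196 = 0.74
a = 4916.56 − 0.74(5444) = 4916.56 − 4028.56 = 888
C = 888 + 0.74(7142) = 888 + 5285.08 = 6173.08

C = 6173.08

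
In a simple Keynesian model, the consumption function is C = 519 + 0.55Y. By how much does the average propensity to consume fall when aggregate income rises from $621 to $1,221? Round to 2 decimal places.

ΔAPC = 0.41

At Y = 621: C = 519 + 0.55(621) = 860.55, APC = 860.55/621 = 1.386
At Y = 1221: C = 1190.55, APC = 1190.55/1221 = 0.975
Fall in APC = 1.386 − 0.975 = 0.411 ≈ 0.41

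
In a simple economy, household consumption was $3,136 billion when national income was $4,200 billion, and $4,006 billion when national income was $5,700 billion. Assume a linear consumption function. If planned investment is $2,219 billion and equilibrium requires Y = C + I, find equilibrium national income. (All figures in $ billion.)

MPC = (4006 − 3136)/(5700 − 4200) = 870/1500 = 0.58
a = 3136 − 0.58(4200) = 700
Equilibrium: Y = 700 + 0.58Y + 2219
0.42Y = 2919, so Y = 2919/0.42 = 6950

Y = 6950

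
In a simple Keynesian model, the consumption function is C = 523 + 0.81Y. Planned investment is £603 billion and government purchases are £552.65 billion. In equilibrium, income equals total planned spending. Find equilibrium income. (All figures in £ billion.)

Y = C + I + G = 523 + 0.81Y + 603 + 552.65
Y − 0.81Y = 1678.65
0.19Y = 1678.65, so Y = 1678.65/0.19 = 8835

Y = 8835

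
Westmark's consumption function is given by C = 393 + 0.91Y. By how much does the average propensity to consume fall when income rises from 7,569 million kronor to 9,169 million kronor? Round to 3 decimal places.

ΔAPC = 0.009

At Y = 7569: C = 393 + 0.91(7569) = 7280.79, APC = 7280.79/7569 = 0.9619
At Y = 9169: C = 8736.79, APC = 8736.79/9169 = 0.9529
Fall in APC = 0.9619 − 0.9529 = 0.009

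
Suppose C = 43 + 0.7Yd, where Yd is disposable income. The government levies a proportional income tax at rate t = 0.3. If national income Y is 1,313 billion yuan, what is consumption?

Yd = (1 − 0.3)(1313) = 0.7(1313) = 919.1
C = 43 + 0.7(919.1) = 43 + 643.37 = 686.37

C = 686.37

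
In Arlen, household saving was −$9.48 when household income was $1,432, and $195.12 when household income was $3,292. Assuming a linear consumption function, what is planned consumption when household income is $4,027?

C = 3751.03

MPS = ΔS/ΔY = (195.12 − (-9.48))/(3292 − 1432) = 204.6/1860 = 0.11
MPC = 1 − MPS = 0.89
Autonomous saving = -9.48 − 0.11(1432) = -167, so a = 167
C = 167 + 0.89(4027) = 167 + 3584.03 = 3751.03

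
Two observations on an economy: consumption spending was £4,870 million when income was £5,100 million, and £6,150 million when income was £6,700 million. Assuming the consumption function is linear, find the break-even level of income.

Y = 3950

MPC = (6150 − 4870)/(6700 − 5100) = 1280/1600 = 0.8
a = 4870 − 0.8(5100) = 4870 − 4080 = 790
Break-even: Y = a/(1−MPC) = 790/0.2 = 3950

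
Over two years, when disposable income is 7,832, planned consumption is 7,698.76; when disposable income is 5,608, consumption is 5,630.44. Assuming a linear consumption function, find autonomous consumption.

a = 415

MPC = ΔC/ΔY = (7698.76 − 5630.44)/(7832 − 5608) = 2068.32/2224 = 0.93
a = C − MPC·Y = 5630.44 − 0.93(5608) = 5630.44 − 5215.44 = 415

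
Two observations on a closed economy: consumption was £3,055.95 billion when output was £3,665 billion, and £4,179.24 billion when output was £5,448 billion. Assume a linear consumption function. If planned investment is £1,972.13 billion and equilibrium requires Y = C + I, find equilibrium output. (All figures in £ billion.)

MPC = (4179.24 − 3055.95)/(5448 − 3665) = 1123.29/1783 = 0.63
a = 3055.95 − 0.63(3665) = 747
Equilibrium: Y = 747 + 0.63Y + 1972.13
0.37Y = 2719.13, so Y = 2719.13/0.37 = 7349

Y = 7349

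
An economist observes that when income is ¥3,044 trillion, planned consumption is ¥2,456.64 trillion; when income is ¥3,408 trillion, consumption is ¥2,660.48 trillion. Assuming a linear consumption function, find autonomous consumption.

MPC = ΔC/ΔY = (2660.48 − 2456.64)/(3408 − 3044) = 203.84/364 = 0.56
a = C − MPC·Y = 2456.64 − 0.56(3044) = 2456.64 − 1704.64 = 752

a = 752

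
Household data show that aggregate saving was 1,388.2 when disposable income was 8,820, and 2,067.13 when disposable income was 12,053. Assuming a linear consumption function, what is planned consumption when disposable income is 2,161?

C = 2171.19

MPS = ΔS/ΔY = (2067.13 − 1388.2)/(12053 − 8820) = 678.93/3233 = 0.21
MPC = 1 − MPS = 0.79
Autonomous saving = 1388.2 − 0.21(8820) = -464, so a = 464
C = 464 + 0.79(2161) = 464 + 1707.19 = 2171.19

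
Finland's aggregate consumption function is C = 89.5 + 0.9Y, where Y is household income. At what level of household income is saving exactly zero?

Y = 895

At break-even, C = Y: 89.5 + 0.9Y = Y
0.1Y = 89.5, so Y = 89.5/0.1 = 895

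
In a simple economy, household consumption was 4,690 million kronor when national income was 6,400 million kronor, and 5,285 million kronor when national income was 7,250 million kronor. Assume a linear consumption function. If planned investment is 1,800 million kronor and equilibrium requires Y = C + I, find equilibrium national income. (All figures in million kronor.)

MPC = (5285 − 4690)/(7250 − 6400) = 595/850 = 0.7
a = 4690 − 0.7(6400) = 210
Equilibrium: Y = 210 + 0.7Y + 1800
0.3Y = 2010, so Y = 2010/0.3 = 6700

Y = 6700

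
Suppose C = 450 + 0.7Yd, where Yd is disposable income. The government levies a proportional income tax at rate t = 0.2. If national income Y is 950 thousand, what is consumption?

C = 982

Yd = (1 − 0.2)(950) = 0.8(950) = 760
C = 450 + 0.7(760) = 450 + 532 = 982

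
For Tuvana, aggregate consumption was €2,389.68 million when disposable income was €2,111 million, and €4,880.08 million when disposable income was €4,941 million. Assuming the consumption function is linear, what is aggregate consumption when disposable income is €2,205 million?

C = 2472.4

MPC = (4880.08 − 2389.68)/(4941 − 2111) = 2490.4/2830 = 0.88
a = 2389.68 − 0.88(2111) = 2389.68 − 1857.68 = 532
C = 532 + 0.88(2205) = 532 + 1940.4 = 2472.4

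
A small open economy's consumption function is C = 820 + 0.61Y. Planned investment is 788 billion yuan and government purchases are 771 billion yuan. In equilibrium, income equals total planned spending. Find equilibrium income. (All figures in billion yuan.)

Y = C + I + G = 820 + 0.61Y + 788 + 771
Y − 0.61Y = 2379
0.39Y = 2379, so Y = 2379/0.39 = 6100

Y = 6100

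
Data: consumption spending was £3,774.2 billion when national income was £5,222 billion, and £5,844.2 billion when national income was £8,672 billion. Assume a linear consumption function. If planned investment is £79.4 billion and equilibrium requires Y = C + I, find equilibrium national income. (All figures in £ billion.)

Y = 1801

MPC = (5844.2 − 3774.2)/(8672 − 5222) = 2070/3450 = 0.6
a = 3774.2 − 0.6(5222) = 641
Equilibrium: Y = 641 + 0.6Y + 79.4
0.4Y = 720.4, so Y = 720.4/0.4 = 1801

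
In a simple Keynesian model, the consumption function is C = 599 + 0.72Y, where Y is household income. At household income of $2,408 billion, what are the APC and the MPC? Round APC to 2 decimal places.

MPC = 0.72 (the slope of the consumption function)
C = 599 + 0.72(2408) = 2332.76, so APC = 2332.76/2408 = 0.97

APC = 0.97; MPC = 0.72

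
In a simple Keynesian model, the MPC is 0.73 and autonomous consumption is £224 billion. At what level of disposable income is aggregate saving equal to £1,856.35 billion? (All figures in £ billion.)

S = Y − C = -224 + 0.27Y
-224 + 0.27Y = 1856.35, so 0.27Y = 2080.35 and Y = 7705

Y = 7705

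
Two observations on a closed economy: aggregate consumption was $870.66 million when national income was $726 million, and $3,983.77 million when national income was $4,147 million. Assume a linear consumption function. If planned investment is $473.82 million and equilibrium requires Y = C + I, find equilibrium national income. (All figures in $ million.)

Y = 7598

MPC = (3983.77 − 870.66)/(4147 − 726) = 3113.11/3421 = 0.91
a = 870.66 − 0.91(726) = 210
Equilibrium: Y = 210 + 0.91Y + 473.82
0.09Y = 683.82, so Y = 683.82/0.09 = 7598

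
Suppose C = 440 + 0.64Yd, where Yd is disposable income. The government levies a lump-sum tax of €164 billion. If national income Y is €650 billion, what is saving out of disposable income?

S = -265.04

Yd = Y − T = 650 − 164 = 486
C = 440 + 0.64(486) = 440 + 311.04 = 751.04
S = Yd − C = 486 − 751.04 = -265.04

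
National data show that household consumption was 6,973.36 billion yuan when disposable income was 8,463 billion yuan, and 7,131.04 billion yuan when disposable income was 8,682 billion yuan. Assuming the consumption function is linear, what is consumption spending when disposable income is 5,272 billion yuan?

C = 4675.84

MPC = (7131.04 − 6973.36)/(8682 − 8463) = 157.68/219 = 0.72
a = 6973.36 − 0.72(8463) = 6973.36 − 6093.36 = 880
C = 880 + 0.72(5272) = 880 + 3795.84 = 4675.84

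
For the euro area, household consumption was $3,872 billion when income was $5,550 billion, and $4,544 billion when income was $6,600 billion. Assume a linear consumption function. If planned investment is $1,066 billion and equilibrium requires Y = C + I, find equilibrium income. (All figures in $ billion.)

Y = 3850

MPC = (4544 − 3872)/(6600 − 5550) = 672/1050 = 0.64
a = 3872 − 0.64(5550) = 320
Equilibrium: Y = 320 + 0.64Y + 1066
0.36Y = 1386, so Y = 1386/0.36 = 3850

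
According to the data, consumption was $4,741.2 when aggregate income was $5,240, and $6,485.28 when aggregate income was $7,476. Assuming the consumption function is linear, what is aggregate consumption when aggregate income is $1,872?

C = 2114.16

MPC = (6485.28 − 4741.2)/(7476 − 5240) = 1744.08/2236 = 0.78
a = 4741.2 − 0.78(5240) = 4741.2 − 4087.2 = 654
C = 654 + 0.78(1872) = 654 + 1460.16 = 2114.16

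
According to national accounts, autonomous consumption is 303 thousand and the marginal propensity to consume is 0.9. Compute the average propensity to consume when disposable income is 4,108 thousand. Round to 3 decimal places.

APC = 0.974

C = 303 + 0.9(4108) = 4000.2
APC = C/Y = 4000.2/4108 = 0.974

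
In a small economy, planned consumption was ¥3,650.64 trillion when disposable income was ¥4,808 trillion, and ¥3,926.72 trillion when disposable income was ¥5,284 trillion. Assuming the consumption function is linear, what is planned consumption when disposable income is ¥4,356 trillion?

C = 3388.48

MPC = (3926.72 − 3650.64)/(5284 − 4808) = 276.08/476 = 0.58
a = 3650.64 − 0.58(4808) = 3650.64 − 2788.64 = 862
C = 862 + 0.58(4356) = 862 + 2526.48 = 3388.48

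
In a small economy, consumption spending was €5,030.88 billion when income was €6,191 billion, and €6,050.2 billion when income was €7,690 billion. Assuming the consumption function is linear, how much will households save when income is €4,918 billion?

S = 752.76

MPC = (6050.2 − 5030.88)/(7690 − 6191) = 1019.32/1499 = 0.68
a = 5030.88 − 0.68(6191) = 5030.88 − 4209.88 = 821
C = 821 + 0.68(4918) = 4165.24
S = 4918 − 4165.24 = 752.76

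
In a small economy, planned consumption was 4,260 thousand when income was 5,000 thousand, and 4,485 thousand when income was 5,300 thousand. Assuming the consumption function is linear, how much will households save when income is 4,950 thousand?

S = 727.5

MPC = (4485 − 4260)/(5300 − 5000) = 225/300 = 0.75
a = 4260 − 0.75(5000) = 4260 − 3750 = 510
C = 510 + 0.75(4950) = 4222.5
S = 4950 − 4222.5 = 727.5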